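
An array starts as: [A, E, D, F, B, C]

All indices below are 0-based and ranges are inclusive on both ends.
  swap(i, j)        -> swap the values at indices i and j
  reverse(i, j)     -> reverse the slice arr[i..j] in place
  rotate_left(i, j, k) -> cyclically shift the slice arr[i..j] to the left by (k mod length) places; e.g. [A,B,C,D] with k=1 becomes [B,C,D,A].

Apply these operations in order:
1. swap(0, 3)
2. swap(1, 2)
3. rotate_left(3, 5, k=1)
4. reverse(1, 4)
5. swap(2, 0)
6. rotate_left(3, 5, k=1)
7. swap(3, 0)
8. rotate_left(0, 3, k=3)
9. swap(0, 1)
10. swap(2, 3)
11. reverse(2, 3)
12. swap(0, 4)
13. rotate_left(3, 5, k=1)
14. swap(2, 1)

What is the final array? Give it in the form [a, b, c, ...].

Answer: [A, C, B, D, E, F]

Derivation:
After 1 (swap(0, 3)): [F, E, D, A, B, C]
After 2 (swap(1, 2)): [F, D, E, A, B, C]
After 3 (rotate_left(3, 5, k=1)): [F, D, E, B, C, A]
After 4 (reverse(1, 4)): [F, C, B, E, D, A]
After 5 (swap(2, 0)): [B, C, F, E, D, A]
After 6 (rotate_left(3, 5, k=1)): [B, C, F, D, A, E]
After 7 (swap(3, 0)): [D, C, F, B, A, E]
After 8 (rotate_left(0, 3, k=3)): [B, D, C, F, A, E]
After 9 (swap(0, 1)): [D, B, C, F, A, E]
After 10 (swap(2, 3)): [D, B, F, C, A, E]
After 11 (reverse(2, 3)): [D, B, C, F, A, E]
After 12 (swap(0, 4)): [A, B, C, F, D, E]
After 13 (rotate_left(3, 5, k=1)): [A, B, C, D, E, F]
After 14 (swap(2, 1)): [A, C, B, D, E, F]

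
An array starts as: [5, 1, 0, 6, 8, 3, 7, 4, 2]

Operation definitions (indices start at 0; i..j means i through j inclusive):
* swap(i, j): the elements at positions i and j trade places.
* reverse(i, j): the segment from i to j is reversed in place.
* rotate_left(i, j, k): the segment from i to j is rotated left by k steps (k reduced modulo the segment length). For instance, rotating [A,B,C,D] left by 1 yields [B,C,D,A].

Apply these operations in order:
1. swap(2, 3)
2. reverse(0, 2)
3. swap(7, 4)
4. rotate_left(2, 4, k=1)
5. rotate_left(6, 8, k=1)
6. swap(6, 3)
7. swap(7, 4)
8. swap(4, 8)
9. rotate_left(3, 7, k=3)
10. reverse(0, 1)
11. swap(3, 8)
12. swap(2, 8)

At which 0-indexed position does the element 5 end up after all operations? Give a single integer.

Answer: 4

Derivation:
After 1 (swap(2, 3)): [5, 1, 6, 0, 8, 3, 7, 4, 2]
After 2 (reverse(0, 2)): [6, 1, 5, 0, 8, 3, 7, 4, 2]
After 3 (swap(7, 4)): [6, 1, 5, 0, 4, 3, 7, 8, 2]
After 4 (rotate_left(2, 4, k=1)): [6, 1, 0, 4, 5, 3, 7, 8, 2]
After 5 (rotate_left(6, 8, k=1)): [6, 1, 0, 4, 5, 3, 8, 2, 7]
After 6 (swap(6, 3)): [6, 1, 0, 8, 5, 3, 4, 2, 7]
After 7 (swap(7, 4)): [6, 1, 0, 8, 2, 3, 4, 5, 7]
After 8 (swap(4, 8)): [6, 1, 0, 8, 7, 3, 4, 5, 2]
After 9 (rotate_left(3, 7, k=3)): [6, 1, 0, 4, 5, 8, 7, 3, 2]
After 10 (reverse(0, 1)): [1, 6, 0, 4, 5, 8, 7, 3, 2]
After 11 (swap(3, 8)): [1, 6, 0, 2, 5, 8, 7, 3, 4]
After 12 (swap(2, 8)): [1, 6, 4, 2, 5, 8, 7, 3, 0]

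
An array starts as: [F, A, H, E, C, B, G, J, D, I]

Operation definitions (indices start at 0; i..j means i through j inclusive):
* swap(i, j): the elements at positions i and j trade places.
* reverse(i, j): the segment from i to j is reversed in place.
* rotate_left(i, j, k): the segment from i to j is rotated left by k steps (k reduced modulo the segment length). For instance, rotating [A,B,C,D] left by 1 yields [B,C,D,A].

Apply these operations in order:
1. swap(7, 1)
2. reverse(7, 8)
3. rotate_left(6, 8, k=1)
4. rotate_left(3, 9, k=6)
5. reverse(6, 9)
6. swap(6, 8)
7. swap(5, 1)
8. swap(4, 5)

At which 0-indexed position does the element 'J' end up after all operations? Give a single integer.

After 1 (swap(7, 1)): [F, J, H, E, C, B, G, A, D, I]
After 2 (reverse(7, 8)): [F, J, H, E, C, B, G, D, A, I]
After 3 (rotate_left(6, 8, k=1)): [F, J, H, E, C, B, D, A, G, I]
After 4 (rotate_left(3, 9, k=6)): [F, J, H, I, E, C, B, D, A, G]
After 5 (reverse(6, 9)): [F, J, H, I, E, C, G, A, D, B]
After 6 (swap(6, 8)): [F, J, H, I, E, C, D, A, G, B]
After 7 (swap(5, 1)): [F, C, H, I, E, J, D, A, G, B]
After 8 (swap(4, 5)): [F, C, H, I, J, E, D, A, G, B]

Answer: 4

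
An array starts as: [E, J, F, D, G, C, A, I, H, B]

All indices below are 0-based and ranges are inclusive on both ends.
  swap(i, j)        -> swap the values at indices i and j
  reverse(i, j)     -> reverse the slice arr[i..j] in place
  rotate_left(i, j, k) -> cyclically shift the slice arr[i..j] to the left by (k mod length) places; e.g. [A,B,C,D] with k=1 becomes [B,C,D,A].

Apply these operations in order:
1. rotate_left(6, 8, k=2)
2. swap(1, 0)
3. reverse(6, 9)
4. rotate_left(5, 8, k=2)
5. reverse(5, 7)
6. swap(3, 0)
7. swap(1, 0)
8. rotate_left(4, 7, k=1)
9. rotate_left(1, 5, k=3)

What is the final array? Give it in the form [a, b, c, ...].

Answer: [E, C, A, D, F, J, I, G, B, H]

Derivation:
After 1 (rotate_left(6, 8, k=2)): [E, J, F, D, G, C, H, A, I, B]
After 2 (swap(1, 0)): [J, E, F, D, G, C, H, A, I, B]
After 3 (reverse(6, 9)): [J, E, F, D, G, C, B, I, A, H]
After 4 (rotate_left(5, 8, k=2)): [J, E, F, D, G, I, A, C, B, H]
After 5 (reverse(5, 7)): [J, E, F, D, G, C, A, I, B, H]
After 6 (swap(3, 0)): [D, E, F, J, G, C, A, I, B, H]
After 7 (swap(1, 0)): [E, D, F, J, G, C, A, I, B, H]
After 8 (rotate_left(4, 7, k=1)): [E, D, F, J, C, A, I, G, B, H]
After 9 (rotate_left(1, 5, k=3)): [E, C, A, D, F, J, I, G, B, H]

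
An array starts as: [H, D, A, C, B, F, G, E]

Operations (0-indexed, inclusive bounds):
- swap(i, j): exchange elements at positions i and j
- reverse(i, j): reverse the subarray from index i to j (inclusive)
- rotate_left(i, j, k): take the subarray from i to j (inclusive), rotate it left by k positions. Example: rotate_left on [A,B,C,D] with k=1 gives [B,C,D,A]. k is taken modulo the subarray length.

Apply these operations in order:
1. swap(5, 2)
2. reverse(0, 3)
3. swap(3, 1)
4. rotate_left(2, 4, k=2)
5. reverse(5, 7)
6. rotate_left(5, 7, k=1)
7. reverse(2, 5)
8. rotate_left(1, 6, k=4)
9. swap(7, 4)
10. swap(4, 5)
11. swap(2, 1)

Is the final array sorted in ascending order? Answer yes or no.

After 1 (swap(5, 2)): [H, D, F, C, B, A, G, E]
After 2 (reverse(0, 3)): [C, F, D, H, B, A, G, E]
After 3 (swap(3, 1)): [C, H, D, F, B, A, G, E]
After 4 (rotate_left(2, 4, k=2)): [C, H, B, D, F, A, G, E]
After 5 (reverse(5, 7)): [C, H, B, D, F, E, G, A]
After 6 (rotate_left(5, 7, k=1)): [C, H, B, D, F, G, A, E]
After 7 (reverse(2, 5)): [C, H, G, F, D, B, A, E]
After 8 (rotate_left(1, 6, k=4)): [C, B, A, H, G, F, D, E]
After 9 (swap(7, 4)): [C, B, A, H, E, F, D, G]
After 10 (swap(4, 5)): [C, B, A, H, F, E, D, G]
After 11 (swap(2, 1)): [C, A, B, H, F, E, D, G]

Answer: no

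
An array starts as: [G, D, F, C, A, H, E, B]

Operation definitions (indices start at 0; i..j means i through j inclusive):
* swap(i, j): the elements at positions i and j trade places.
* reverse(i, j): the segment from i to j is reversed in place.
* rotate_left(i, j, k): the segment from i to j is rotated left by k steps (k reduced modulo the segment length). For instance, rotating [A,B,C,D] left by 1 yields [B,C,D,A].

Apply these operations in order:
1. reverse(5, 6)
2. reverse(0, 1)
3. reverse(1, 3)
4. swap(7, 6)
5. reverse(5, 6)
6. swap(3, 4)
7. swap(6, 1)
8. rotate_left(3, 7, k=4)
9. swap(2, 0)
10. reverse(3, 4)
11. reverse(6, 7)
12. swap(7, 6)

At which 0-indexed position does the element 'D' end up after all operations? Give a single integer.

Answer: 2

Derivation:
After 1 (reverse(5, 6)): [G, D, F, C, A, E, H, B]
After 2 (reverse(0, 1)): [D, G, F, C, A, E, H, B]
After 3 (reverse(1, 3)): [D, C, F, G, A, E, H, B]
After 4 (swap(7, 6)): [D, C, F, G, A, E, B, H]
After 5 (reverse(5, 6)): [D, C, F, G, A, B, E, H]
After 6 (swap(3, 4)): [D, C, F, A, G, B, E, H]
After 7 (swap(6, 1)): [D, E, F, A, G, B, C, H]
After 8 (rotate_left(3, 7, k=4)): [D, E, F, H, A, G, B, C]
After 9 (swap(2, 0)): [F, E, D, H, A, G, B, C]
After 10 (reverse(3, 4)): [F, E, D, A, H, G, B, C]
After 11 (reverse(6, 7)): [F, E, D, A, H, G, C, B]
After 12 (swap(7, 6)): [F, E, D, A, H, G, B, C]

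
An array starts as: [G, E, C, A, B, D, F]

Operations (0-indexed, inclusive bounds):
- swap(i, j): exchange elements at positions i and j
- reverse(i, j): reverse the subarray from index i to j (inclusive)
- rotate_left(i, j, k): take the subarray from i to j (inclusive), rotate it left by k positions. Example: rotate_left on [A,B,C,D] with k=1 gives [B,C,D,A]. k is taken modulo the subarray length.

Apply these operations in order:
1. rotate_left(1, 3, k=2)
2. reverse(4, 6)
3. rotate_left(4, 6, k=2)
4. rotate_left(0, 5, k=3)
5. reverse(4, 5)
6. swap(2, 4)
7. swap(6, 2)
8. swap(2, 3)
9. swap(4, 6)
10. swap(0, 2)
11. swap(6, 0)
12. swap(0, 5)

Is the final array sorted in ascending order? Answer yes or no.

Answer: yes

Derivation:
After 1 (rotate_left(1, 3, k=2)): [G, A, E, C, B, D, F]
After 2 (reverse(4, 6)): [G, A, E, C, F, D, B]
After 3 (rotate_left(4, 6, k=2)): [G, A, E, C, B, F, D]
After 4 (rotate_left(0, 5, k=3)): [C, B, F, G, A, E, D]
After 5 (reverse(4, 5)): [C, B, F, G, E, A, D]
After 6 (swap(2, 4)): [C, B, E, G, F, A, D]
After 7 (swap(6, 2)): [C, B, D, G, F, A, E]
After 8 (swap(2, 3)): [C, B, G, D, F, A, E]
After 9 (swap(4, 6)): [C, B, G, D, E, A, F]
After 10 (swap(0, 2)): [G, B, C, D, E, A, F]
After 11 (swap(6, 0)): [F, B, C, D, E, A, G]
After 12 (swap(0, 5)): [A, B, C, D, E, F, G]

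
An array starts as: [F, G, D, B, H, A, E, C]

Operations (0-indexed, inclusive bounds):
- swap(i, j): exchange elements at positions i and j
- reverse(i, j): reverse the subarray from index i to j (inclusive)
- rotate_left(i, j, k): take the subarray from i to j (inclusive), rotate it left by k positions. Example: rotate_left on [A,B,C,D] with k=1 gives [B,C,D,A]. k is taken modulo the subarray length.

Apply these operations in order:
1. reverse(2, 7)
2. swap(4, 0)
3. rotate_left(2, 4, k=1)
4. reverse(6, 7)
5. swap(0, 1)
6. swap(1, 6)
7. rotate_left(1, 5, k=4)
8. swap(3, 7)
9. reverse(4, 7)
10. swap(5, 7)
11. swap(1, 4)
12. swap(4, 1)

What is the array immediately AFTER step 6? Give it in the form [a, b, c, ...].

Answer: [G, D, E, F, C, H, A, B]

Derivation:
After 1 (reverse(2, 7)): [F, G, C, E, A, H, B, D]
After 2 (swap(4, 0)): [A, G, C, E, F, H, B, D]
After 3 (rotate_left(2, 4, k=1)): [A, G, E, F, C, H, B, D]
After 4 (reverse(6, 7)): [A, G, E, F, C, H, D, B]
After 5 (swap(0, 1)): [G, A, E, F, C, H, D, B]
After 6 (swap(1, 6)): [G, D, E, F, C, H, A, B]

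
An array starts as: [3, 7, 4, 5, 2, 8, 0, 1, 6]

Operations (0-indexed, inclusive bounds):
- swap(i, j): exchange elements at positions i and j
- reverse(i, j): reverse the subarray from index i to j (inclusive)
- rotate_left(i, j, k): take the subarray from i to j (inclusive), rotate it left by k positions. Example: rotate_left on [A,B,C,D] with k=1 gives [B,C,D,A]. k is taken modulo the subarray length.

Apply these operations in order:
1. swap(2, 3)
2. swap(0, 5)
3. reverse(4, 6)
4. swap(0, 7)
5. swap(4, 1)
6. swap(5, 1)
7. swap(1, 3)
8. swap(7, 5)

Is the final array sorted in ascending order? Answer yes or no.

Answer: no

Derivation:
After 1 (swap(2, 3)): [3, 7, 5, 4, 2, 8, 0, 1, 6]
After 2 (swap(0, 5)): [8, 7, 5, 4, 2, 3, 0, 1, 6]
After 3 (reverse(4, 6)): [8, 7, 5, 4, 0, 3, 2, 1, 6]
After 4 (swap(0, 7)): [1, 7, 5, 4, 0, 3, 2, 8, 6]
After 5 (swap(4, 1)): [1, 0, 5, 4, 7, 3, 2, 8, 6]
After 6 (swap(5, 1)): [1, 3, 5, 4, 7, 0, 2, 8, 6]
After 7 (swap(1, 3)): [1, 4, 5, 3, 7, 0, 2, 8, 6]
After 8 (swap(7, 5)): [1, 4, 5, 3, 7, 8, 2, 0, 6]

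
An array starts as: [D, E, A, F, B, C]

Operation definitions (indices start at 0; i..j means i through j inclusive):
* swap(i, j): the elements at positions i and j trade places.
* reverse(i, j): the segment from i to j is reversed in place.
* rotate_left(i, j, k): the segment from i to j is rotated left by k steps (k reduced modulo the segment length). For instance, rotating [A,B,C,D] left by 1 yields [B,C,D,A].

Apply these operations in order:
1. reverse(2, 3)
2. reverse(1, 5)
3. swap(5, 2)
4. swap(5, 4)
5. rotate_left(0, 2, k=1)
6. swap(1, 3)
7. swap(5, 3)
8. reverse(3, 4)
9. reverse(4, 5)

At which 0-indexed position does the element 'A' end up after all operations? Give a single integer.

After 1 (reverse(2, 3)): [D, E, F, A, B, C]
After 2 (reverse(1, 5)): [D, C, B, A, F, E]
After 3 (swap(5, 2)): [D, C, E, A, F, B]
After 4 (swap(5, 4)): [D, C, E, A, B, F]
After 5 (rotate_left(0, 2, k=1)): [C, E, D, A, B, F]
After 6 (swap(1, 3)): [C, A, D, E, B, F]
After 7 (swap(5, 3)): [C, A, D, F, B, E]
After 8 (reverse(3, 4)): [C, A, D, B, F, E]
After 9 (reverse(4, 5)): [C, A, D, B, E, F]

Answer: 1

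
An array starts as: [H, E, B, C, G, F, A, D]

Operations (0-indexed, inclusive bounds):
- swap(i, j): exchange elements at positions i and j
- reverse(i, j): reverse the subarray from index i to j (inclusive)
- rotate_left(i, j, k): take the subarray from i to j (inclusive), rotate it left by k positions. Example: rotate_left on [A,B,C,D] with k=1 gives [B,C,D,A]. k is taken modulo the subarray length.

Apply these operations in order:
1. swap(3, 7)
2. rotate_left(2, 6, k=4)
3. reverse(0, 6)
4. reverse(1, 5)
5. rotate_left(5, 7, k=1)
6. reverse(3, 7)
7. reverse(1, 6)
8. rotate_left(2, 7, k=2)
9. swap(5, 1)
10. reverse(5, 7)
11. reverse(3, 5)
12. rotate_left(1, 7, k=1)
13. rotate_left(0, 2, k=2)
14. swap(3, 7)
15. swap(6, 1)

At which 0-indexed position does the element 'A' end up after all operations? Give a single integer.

Answer: 4

Derivation:
After 1 (swap(3, 7)): [H, E, B, D, G, F, A, C]
After 2 (rotate_left(2, 6, k=4)): [H, E, A, B, D, G, F, C]
After 3 (reverse(0, 6)): [F, G, D, B, A, E, H, C]
After 4 (reverse(1, 5)): [F, E, A, B, D, G, H, C]
After 5 (rotate_left(5, 7, k=1)): [F, E, A, B, D, H, C, G]
After 6 (reverse(3, 7)): [F, E, A, G, C, H, D, B]
After 7 (reverse(1, 6)): [F, D, H, C, G, A, E, B]
After 8 (rotate_left(2, 7, k=2)): [F, D, G, A, E, B, H, C]
After 9 (swap(5, 1)): [F, B, G, A, E, D, H, C]
After 10 (reverse(5, 7)): [F, B, G, A, E, C, H, D]
After 11 (reverse(3, 5)): [F, B, G, C, E, A, H, D]
After 12 (rotate_left(1, 7, k=1)): [F, G, C, E, A, H, D, B]
After 13 (rotate_left(0, 2, k=2)): [C, F, G, E, A, H, D, B]
After 14 (swap(3, 7)): [C, F, G, B, A, H, D, E]
After 15 (swap(6, 1)): [C, D, G, B, A, H, F, E]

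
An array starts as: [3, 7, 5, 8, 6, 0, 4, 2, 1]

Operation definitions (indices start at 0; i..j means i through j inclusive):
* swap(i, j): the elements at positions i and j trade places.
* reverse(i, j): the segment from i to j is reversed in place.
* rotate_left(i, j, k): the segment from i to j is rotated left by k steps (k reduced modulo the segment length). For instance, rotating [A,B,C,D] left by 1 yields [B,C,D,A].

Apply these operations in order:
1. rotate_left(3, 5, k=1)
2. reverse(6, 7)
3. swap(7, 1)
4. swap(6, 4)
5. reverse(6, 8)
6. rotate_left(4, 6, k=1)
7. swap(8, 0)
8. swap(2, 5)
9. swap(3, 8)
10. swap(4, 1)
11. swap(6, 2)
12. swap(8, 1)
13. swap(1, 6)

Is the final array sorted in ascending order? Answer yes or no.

Answer: yes

Derivation:
After 1 (rotate_left(3, 5, k=1)): [3, 7, 5, 6, 0, 8, 4, 2, 1]
After 2 (reverse(6, 7)): [3, 7, 5, 6, 0, 8, 2, 4, 1]
After 3 (swap(7, 1)): [3, 4, 5, 6, 0, 8, 2, 7, 1]
After 4 (swap(6, 4)): [3, 4, 5, 6, 2, 8, 0, 7, 1]
After 5 (reverse(6, 8)): [3, 4, 5, 6, 2, 8, 1, 7, 0]
After 6 (rotate_left(4, 6, k=1)): [3, 4, 5, 6, 8, 1, 2, 7, 0]
After 7 (swap(8, 0)): [0, 4, 5, 6, 8, 1, 2, 7, 3]
After 8 (swap(2, 5)): [0, 4, 1, 6, 8, 5, 2, 7, 3]
After 9 (swap(3, 8)): [0, 4, 1, 3, 8, 5, 2, 7, 6]
After 10 (swap(4, 1)): [0, 8, 1, 3, 4, 5, 2, 7, 6]
After 11 (swap(6, 2)): [0, 8, 2, 3, 4, 5, 1, 7, 6]
After 12 (swap(8, 1)): [0, 6, 2, 3, 4, 5, 1, 7, 8]
After 13 (swap(1, 6)): [0, 1, 2, 3, 4, 5, 6, 7, 8]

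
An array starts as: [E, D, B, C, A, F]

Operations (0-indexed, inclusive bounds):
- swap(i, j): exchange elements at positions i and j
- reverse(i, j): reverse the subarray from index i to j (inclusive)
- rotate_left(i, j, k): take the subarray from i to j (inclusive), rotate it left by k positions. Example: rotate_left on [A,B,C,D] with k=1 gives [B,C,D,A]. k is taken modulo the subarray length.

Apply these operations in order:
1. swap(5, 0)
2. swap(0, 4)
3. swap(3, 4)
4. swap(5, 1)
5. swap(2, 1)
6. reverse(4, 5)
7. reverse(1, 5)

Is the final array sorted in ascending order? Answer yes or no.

After 1 (swap(5, 0)): [F, D, B, C, A, E]
After 2 (swap(0, 4)): [A, D, B, C, F, E]
After 3 (swap(3, 4)): [A, D, B, F, C, E]
After 4 (swap(5, 1)): [A, E, B, F, C, D]
After 5 (swap(2, 1)): [A, B, E, F, C, D]
After 6 (reverse(4, 5)): [A, B, E, F, D, C]
After 7 (reverse(1, 5)): [A, C, D, F, E, B]

Answer: no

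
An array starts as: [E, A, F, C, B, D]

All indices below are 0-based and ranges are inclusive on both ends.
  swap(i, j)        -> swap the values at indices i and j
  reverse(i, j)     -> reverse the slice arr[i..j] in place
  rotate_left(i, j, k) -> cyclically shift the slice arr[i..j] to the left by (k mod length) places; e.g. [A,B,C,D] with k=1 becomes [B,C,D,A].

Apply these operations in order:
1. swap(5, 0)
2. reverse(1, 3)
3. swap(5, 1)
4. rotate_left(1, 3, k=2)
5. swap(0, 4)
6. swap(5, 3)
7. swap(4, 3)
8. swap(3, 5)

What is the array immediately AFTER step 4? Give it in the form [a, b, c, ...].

Answer: [D, A, E, F, B, C]

Derivation:
After 1 (swap(5, 0)): [D, A, F, C, B, E]
After 2 (reverse(1, 3)): [D, C, F, A, B, E]
After 3 (swap(5, 1)): [D, E, F, A, B, C]
After 4 (rotate_left(1, 3, k=2)): [D, A, E, F, B, C]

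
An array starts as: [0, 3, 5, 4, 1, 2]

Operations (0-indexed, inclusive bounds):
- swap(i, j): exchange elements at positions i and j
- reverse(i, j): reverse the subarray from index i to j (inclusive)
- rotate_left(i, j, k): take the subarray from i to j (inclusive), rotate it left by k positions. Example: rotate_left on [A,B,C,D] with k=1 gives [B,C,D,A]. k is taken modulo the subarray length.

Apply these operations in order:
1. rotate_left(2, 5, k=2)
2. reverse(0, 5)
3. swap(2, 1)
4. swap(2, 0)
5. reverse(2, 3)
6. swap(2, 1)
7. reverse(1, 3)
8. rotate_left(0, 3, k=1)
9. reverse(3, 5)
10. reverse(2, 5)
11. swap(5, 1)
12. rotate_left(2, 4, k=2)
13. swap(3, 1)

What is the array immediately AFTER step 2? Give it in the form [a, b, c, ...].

After 1 (rotate_left(2, 5, k=2)): [0, 3, 1, 2, 5, 4]
After 2 (reverse(0, 5)): [4, 5, 2, 1, 3, 0]

Answer: [4, 5, 2, 1, 3, 0]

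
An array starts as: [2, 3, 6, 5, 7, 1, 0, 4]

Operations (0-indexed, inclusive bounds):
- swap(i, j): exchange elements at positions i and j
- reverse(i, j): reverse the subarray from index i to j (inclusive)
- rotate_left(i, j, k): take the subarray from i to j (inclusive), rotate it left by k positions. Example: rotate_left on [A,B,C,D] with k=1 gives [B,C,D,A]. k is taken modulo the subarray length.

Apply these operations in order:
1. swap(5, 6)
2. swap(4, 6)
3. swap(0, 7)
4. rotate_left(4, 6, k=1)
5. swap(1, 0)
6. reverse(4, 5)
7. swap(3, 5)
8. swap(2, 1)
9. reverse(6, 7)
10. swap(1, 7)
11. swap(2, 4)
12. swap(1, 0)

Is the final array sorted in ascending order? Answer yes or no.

Answer: no

Derivation:
After 1 (swap(5, 6)): [2, 3, 6, 5, 7, 0, 1, 4]
After 2 (swap(4, 6)): [2, 3, 6, 5, 1, 0, 7, 4]
After 3 (swap(0, 7)): [4, 3, 6, 5, 1, 0, 7, 2]
After 4 (rotate_left(4, 6, k=1)): [4, 3, 6, 5, 0, 7, 1, 2]
After 5 (swap(1, 0)): [3, 4, 6, 5, 0, 7, 1, 2]
After 6 (reverse(4, 5)): [3, 4, 6, 5, 7, 0, 1, 2]
After 7 (swap(3, 5)): [3, 4, 6, 0, 7, 5, 1, 2]
After 8 (swap(2, 1)): [3, 6, 4, 0, 7, 5, 1, 2]
After 9 (reverse(6, 7)): [3, 6, 4, 0, 7, 5, 2, 1]
After 10 (swap(1, 7)): [3, 1, 4, 0, 7, 5, 2, 6]
After 11 (swap(2, 4)): [3, 1, 7, 0, 4, 5, 2, 6]
After 12 (swap(1, 0)): [1, 3, 7, 0, 4, 5, 2, 6]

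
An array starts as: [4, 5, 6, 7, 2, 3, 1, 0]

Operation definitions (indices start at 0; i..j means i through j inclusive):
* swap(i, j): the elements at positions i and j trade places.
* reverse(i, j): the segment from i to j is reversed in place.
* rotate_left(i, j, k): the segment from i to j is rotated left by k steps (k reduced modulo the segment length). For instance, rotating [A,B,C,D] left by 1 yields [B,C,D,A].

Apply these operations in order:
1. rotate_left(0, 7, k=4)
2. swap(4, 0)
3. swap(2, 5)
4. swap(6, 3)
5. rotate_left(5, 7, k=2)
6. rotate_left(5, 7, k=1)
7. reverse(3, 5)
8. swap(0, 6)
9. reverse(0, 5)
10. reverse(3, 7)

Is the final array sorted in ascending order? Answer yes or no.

After 1 (rotate_left(0, 7, k=4)): [2, 3, 1, 0, 4, 5, 6, 7]
After 2 (swap(4, 0)): [4, 3, 1, 0, 2, 5, 6, 7]
After 3 (swap(2, 5)): [4, 3, 5, 0, 2, 1, 6, 7]
After 4 (swap(6, 3)): [4, 3, 5, 6, 2, 1, 0, 7]
After 5 (rotate_left(5, 7, k=2)): [4, 3, 5, 6, 2, 7, 1, 0]
After 6 (rotate_left(5, 7, k=1)): [4, 3, 5, 6, 2, 1, 0, 7]
After 7 (reverse(3, 5)): [4, 3, 5, 1, 2, 6, 0, 7]
After 8 (swap(0, 6)): [0, 3, 5, 1, 2, 6, 4, 7]
After 9 (reverse(0, 5)): [6, 2, 1, 5, 3, 0, 4, 7]
After 10 (reverse(3, 7)): [6, 2, 1, 7, 4, 0, 3, 5]

Answer: no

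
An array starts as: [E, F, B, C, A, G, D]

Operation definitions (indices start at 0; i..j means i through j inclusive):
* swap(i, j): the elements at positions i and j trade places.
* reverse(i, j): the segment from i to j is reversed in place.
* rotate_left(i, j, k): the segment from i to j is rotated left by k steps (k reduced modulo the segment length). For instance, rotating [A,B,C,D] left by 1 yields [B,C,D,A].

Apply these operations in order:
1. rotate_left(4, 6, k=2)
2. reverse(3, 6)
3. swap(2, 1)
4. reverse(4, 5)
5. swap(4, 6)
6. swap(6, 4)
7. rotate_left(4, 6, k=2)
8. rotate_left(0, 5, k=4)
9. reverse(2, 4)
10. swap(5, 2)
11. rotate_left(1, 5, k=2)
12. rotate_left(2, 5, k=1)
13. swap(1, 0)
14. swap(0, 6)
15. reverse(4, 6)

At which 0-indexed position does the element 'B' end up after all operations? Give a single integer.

After 1 (rotate_left(4, 6, k=2)): [E, F, B, C, D, A, G]
After 2 (reverse(3, 6)): [E, F, B, G, A, D, C]
After 3 (swap(2, 1)): [E, B, F, G, A, D, C]
After 4 (reverse(4, 5)): [E, B, F, G, D, A, C]
After 5 (swap(4, 6)): [E, B, F, G, C, A, D]
After 6 (swap(6, 4)): [E, B, F, G, D, A, C]
After 7 (rotate_left(4, 6, k=2)): [E, B, F, G, C, D, A]
After 8 (rotate_left(0, 5, k=4)): [C, D, E, B, F, G, A]
After 9 (reverse(2, 4)): [C, D, F, B, E, G, A]
After 10 (swap(5, 2)): [C, D, G, B, E, F, A]
After 11 (rotate_left(1, 5, k=2)): [C, B, E, F, D, G, A]
After 12 (rotate_left(2, 5, k=1)): [C, B, F, D, G, E, A]
After 13 (swap(1, 0)): [B, C, F, D, G, E, A]
After 14 (swap(0, 6)): [A, C, F, D, G, E, B]
After 15 (reverse(4, 6)): [A, C, F, D, B, E, G]

Answer: 4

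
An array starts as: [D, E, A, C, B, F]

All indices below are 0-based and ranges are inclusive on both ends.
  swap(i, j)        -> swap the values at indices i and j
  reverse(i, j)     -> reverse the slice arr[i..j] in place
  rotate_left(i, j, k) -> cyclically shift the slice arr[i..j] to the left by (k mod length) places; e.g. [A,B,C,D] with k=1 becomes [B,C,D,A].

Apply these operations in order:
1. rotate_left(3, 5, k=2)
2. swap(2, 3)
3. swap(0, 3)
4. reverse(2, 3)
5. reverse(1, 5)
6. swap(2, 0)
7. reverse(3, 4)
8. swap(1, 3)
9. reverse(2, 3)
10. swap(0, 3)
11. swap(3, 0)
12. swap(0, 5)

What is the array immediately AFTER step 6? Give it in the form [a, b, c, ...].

Answer: [C, B, A, F, D, E]

Derivation:
After 1 (rotate_left(3, 5, k=2)): [D, E, A, F, C, B]
After 2 (swap(2, 3)): [D, E, F, A, C, B]
After 3 (swap(0, 3)): [A, E, F, D, C, B]
After 4 (reverse(2, 3)): [A, E, D, F, C, B]
After 5 (reverse(1, 5)): [A, B, C, F, D, E]
After 6 (swap(2, 0)): [C, B, A, F, D, E]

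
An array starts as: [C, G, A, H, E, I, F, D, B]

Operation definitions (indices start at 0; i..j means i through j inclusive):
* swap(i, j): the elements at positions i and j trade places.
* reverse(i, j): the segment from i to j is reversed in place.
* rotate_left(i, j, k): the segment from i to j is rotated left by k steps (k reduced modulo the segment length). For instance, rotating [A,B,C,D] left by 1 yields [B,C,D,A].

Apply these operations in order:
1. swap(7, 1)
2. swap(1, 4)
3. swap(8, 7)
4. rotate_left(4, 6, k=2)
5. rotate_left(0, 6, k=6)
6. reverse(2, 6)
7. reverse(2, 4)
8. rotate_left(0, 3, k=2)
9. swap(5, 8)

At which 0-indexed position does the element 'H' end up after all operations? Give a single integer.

After 1 (swap(7, 1)): [C, D, A, H, E, I, F, G, B]
After 2 (swap(1, 4)): [C, E, A, H, D, I, F, G, B]
After 3 (swap(8, 7)): [C, E, A, H, D, I, F, B, G]
After 4 (rotate_left(4, 6, k=2)): [C, E, A, H, F, D, I, B, G]
After 5 (rotate_left(0, 6, k=6)): [I, C, E, A, H, F, D, B, G]
After 6 (reverse(2, 6)): [I, C, D, F, H, A, E, B, G]
After 7 (reverse(2, 4)): [I, C, H, F, D, A, E, B, G]
After 8 (rotate_left(0, 3, k=2)): [H, F, I, C, D, A, E, B, G]
After 9 (swap(5, 8)): [H, F, I, C, D, G, E, B, A]

Answer: 0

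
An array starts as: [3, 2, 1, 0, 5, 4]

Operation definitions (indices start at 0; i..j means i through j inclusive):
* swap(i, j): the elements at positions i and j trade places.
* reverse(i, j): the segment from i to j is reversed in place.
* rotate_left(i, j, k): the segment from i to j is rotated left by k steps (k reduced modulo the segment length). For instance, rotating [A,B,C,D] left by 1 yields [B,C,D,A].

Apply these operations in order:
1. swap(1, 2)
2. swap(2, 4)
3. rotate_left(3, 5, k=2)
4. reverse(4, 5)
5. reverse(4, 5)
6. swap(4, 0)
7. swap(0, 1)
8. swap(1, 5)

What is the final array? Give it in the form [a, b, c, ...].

After 1 (swap(1, 2)): [3, 1, 2, 0, 5, 4]
After 2 (swap(2, 4)): [3, 1, 5, 0, 2, 4]
After 3 (rotate_left(3, 5, k=2)): [3, 1, 5, 4, 0, 2]
After 4 (reverse(4, 5)): [3, 1, 5, 4, 2, 0]
After 5 (reverse(4, 5)): [3, 1, 5, 4, 0, 2]
After 6 (swap(4, 0)): [0, 1, 5, 4, 3, 2]
After 7 (swap(0, 1)): [1, 0, 5, 4, 3, 2]
After 8 (swap(1, 5)): [1, 2, 5, 4, 3, 0]

Answer: [1, 2, 5, 4, 3, 0]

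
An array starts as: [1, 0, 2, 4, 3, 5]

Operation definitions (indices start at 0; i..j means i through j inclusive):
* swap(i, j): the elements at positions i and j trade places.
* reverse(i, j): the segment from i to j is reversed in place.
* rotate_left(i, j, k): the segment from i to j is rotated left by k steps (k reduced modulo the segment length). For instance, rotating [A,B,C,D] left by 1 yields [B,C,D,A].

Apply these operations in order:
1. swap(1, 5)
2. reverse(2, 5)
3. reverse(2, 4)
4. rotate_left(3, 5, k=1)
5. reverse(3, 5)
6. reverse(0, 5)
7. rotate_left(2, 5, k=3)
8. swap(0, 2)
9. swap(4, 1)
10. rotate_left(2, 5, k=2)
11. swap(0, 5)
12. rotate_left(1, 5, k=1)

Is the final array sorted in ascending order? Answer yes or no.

Answer: no

Derivation:
After 1 (swap(1, 5)): [1, 5, 2, 4, 3, 0]
After 2 (reverse(2, 5)): [1, 5, 0, 3, 4, 2]
After 3 (reverse(2, 4)): [1, 5, 4, 3, 0, 2]
After 4 (rotate_left(3, 5, k=1)): [1, 5, 4, 0, 2, 3]
After 5 (reverse(3, 5)): [1, 5, 4, 3, 2, 0]
After 6 (reverse(0, 5)): [0, 2, 3, 4, 5, 1]
After 7 (rotate_left(2, 5, k=3)): [0, 2, 1, 3, 4, 5]
After 8 (swap(0, 2)): [1, 2, 0, 3, 4, 5]
After 9 (swap(4, 1)): [1, 4, 0, 3, 2, 5]
After 10 (rotate_left(2, 5, k=2)): [1, 4, 2, 5, 0, 3]
After 11 (swap(0, 5)): [3, 4, 2, 5, 0, 1]
After 12 (rotate_left(1, 5, k=1)): [3, 2, 5, 0, 1, 4]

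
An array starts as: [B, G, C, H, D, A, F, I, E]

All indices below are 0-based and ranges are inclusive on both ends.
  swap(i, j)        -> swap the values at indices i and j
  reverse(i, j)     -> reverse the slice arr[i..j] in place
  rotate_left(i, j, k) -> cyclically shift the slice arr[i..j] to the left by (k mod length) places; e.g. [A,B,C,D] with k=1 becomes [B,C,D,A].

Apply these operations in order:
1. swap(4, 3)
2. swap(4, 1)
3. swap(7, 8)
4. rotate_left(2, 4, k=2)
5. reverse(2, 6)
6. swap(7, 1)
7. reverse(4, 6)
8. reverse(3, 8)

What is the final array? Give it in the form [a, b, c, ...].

After 1 (swap(4, 3)): [B, G, C, D, H, A, F, I, E]
After 2 (swap(4, 1)): [B, H, C, D, G, A, F, I, E]
After 3 (swap(7, 8)): [B, H, C, D, G, A, F, E, I]
After 4 (rotate_left(2, 4, k=2)): [B, H, G, C, D, A, F, E, I]
After 5 (reverse(2, 6)): [B, H, F, A, D, C, G, E, I]
After 6 (swap(7, 1)): [B, E, F, A, D, C, G, H, I]
After 7 (reverse(4, 6)): [B, E, F, A, G, C, D, H, I]
After 8 (reverse(3, 8)): [B, E, F, I, H, D, C, G, A]

Answer: [B, E, F, I, H, D, C, G, A]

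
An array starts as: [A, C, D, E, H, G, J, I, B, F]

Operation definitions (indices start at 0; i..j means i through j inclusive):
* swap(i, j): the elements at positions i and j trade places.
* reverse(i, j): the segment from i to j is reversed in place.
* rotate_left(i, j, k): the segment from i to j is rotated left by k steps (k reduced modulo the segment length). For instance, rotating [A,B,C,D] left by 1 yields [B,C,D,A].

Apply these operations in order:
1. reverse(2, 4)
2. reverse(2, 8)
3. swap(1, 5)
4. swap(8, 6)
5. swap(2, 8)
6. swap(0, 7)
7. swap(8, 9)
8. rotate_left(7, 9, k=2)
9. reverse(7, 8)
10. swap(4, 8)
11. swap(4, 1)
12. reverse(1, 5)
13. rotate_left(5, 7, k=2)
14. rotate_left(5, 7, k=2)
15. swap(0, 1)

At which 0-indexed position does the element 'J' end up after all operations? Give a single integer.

Answer: 8

Derivation:
After 1 (reverse(2, 4)): [A, C, H, E, D, G, J, I, B, F]
After 2 (reverse(2, 8)): [A, C, B, I, J, G, D, E, H, F]
After 3 (swap(1, 5)): [A, G, B, I, J, C, D, E, H, F]
After 4 (swap(8, 6)): [A, G, B, I, J, C, H, E, D, F]
After 5 (swap(2, 8)): [A, G, D, I, J, C, H, E, B, F]
After 6 (swap(0, 7)): [E, G, D, I, J, C, H, A, B, F]
After 7 (swap(8, 9)): [E, G, D, I, J, C, H, A, F, B]
After 8 (rotate_left(7, 9, k=2)): [E, G, D, I, J, C, H, B, A, F]
After 9 (reverse(7, 8)): [E, G, D, I, J, C, H, A, B, F]
After 10 (swap(4, 8)): [E, G, D, I, B, C, H, A, J, F]
After 11 (swap(4, 1)): [E, B, D, I, G, C, H, A, J, F]
After 12 (reverse(1, 5)): [E, C, G, I, D, B, H, A, J, F]
After 13 (rotate_left(5, 7, k=2)): [E, C, G, I, D, A, B, H, J, F]
After 14 (rotate_left(5, 7, k=2)): [E, C, G, I, D, H, A, B, J, F]
After 15 (swap(0, 1)): [C, E, G, I, D, H, A, B, J, F]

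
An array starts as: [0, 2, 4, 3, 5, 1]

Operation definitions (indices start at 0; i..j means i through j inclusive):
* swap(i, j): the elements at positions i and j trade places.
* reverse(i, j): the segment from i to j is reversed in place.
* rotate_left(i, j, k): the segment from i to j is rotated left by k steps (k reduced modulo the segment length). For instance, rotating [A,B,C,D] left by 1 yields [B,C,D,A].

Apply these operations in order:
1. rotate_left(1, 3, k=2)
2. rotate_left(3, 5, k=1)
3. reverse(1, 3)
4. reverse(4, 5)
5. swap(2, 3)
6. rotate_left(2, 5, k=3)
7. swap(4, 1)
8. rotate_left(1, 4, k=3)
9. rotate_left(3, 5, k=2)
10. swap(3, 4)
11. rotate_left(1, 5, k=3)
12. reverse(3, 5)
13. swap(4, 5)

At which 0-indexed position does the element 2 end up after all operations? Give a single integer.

After 1 (rotate_left(1, 3, k=2)): [0, 3, 2, 4, 5, 1]
After 2 (rotate_left(3, 5, k=1)): [0, 3, 2, 5, 1, 4]
After 3 (reverse(1, 3)): [0, 5, 2, 3, 1, 4]
After 4 (reverse(4, 5)): [0, 5, 2, 3, 4, 1]
After 5 (swap(2, 3)): [0, 5, 3, 2, 4, 1]
After 6 (rotate_left(2, 5, k=3)): [0, 5, 1, 3, 2, 4]
After 7 (swap(4, 1)): [0, 2, 1, 3, 5, 4]
After 8 (rotate_left(1, 4, k=3)): [0, 5, 2, 1, 3, 4]
After 9 (rotate_left(3, 5, k=2)): [0, 5, 2, 4, 1, 3]
After 10 (swap(3, 4)): [0, 5, 2, 1, 4, 3]
After 11 (rotate_left(1, 5, k=3)): [0, 4, 3, 5, 2, 1]
After 12 (reverse(3, 5)): [0, 4, 3, 1, 2, 5]
After 13 (swap(4, 5)): [0, 4, 3, 1, 5, 2]

Answer: 5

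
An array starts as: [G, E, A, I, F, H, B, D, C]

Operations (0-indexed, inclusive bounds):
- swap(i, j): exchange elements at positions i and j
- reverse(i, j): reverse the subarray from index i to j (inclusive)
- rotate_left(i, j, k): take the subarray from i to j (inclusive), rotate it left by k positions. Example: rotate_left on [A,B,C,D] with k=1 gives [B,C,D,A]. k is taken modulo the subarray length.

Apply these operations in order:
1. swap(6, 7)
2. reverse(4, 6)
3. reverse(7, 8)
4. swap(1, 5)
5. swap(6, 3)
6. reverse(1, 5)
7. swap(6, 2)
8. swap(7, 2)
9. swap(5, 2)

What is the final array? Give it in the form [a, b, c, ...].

Answer: [G, E, H, F, A, C, D, I, B]

Derivation:
After 1 (swap(6, 7)): [G, E, A, I, F, H, D, B, C]
After 2 (reverse(4, 6)): [G, E, A, I, D, H, F, B, C]
After 3 (reverse(7, 8)): [G, E, A, I, D, H, F, C, B]
After 4 (swap(1, 5)): [G, H, A, I, D, E, F, C, B]
After 5 (swap(6, 3)): [G, H, A, F, D, E, I, C, B]
After 6 (reverse(1, 5)): [G, E, D, F, A, H, I, C, B]
After 7 (swap(6, 2)): [G, E, I, F, A, H, D, C, B]
After 8 (swap(7, 2)): [G, E, C, F, A, H, D, I, B]
After 9 (swap(5, 2)): [G, E, H, F, A, C, D, I, B]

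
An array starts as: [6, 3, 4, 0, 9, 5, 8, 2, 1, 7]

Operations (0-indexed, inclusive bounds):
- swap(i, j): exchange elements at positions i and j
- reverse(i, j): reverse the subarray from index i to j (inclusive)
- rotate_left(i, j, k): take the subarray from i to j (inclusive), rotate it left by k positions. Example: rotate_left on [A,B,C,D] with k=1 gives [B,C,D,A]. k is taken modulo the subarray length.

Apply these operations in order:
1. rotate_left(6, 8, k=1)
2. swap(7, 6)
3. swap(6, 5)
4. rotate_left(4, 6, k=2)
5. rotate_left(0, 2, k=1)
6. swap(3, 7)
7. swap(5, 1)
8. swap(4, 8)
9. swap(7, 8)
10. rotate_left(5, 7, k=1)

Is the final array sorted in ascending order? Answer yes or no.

After 1 (rotate_left(6, 8, k=1)): [6, 3, 4, 0, 9, 5, 2, 1, 8, 7]
After 2 (swap(7, 6)): [6, 3, 4, 0, 9, 5, 1, 2, 8, 7]
After 3 (swap(6, 5)): [6, 3, 4, 0, 9, 1, 5, 2, 8, 7]
After 4 (rotate_left(4, 6, k=2)): [6, 3, 4, 0, 5, 9, 1, 2, 8, 7]
After 5 (rotate_left(0, 2, k=1)): [3, 4, 6, 0, 5, 9, 1, 2, 8, 7]
After 6 (swap(3, 7)): [3, 4, 6, 2, 5, 9, 1, 0, 8, 7]
After 7 (swap(5, 1)): [3, 9, 6, 2, 5, 4, 1, 0, 8, 7]
After 8 (swap(4, 8)): [3, 9, 6, 2, 8, 4, 1, 0, 5, 7]
After 9 (swap(7, 8)): [3, 9, 6, 2, 8, 4, 1, 5, 0, 7]
After 10 (rotate_left(5, 7, k=1)): [3, 9, 6, 2, 8, 1, 5, 4, 0, 7]

Answer: no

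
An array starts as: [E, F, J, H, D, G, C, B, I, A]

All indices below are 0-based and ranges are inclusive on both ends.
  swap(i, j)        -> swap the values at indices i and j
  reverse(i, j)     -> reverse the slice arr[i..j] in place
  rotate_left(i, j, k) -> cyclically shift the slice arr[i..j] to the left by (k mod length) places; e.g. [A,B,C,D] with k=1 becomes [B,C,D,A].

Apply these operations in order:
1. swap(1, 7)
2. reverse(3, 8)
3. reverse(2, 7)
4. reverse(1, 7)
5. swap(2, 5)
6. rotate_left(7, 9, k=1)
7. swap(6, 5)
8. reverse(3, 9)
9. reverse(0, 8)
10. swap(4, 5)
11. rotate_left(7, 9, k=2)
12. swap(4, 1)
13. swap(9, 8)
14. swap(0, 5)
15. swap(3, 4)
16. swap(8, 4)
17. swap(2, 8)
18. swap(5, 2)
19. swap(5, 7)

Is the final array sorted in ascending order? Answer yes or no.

After 1 (swap(1, 7)): [E, B, J, H, D, G, C, F, I, A]
After 2 (reverse(3, 8)): [E, B, J, I, F, C, G, D, H, A]
After 3 (reverse(2, 7)): [E, B, D, G, C, F, I, J, H, A]
After 4 (reverse(1, 7)): [E, J, I, F, C, G, D, B, H, A]
After 5 (swap(2, 5)): [E, J, G, F, C, I, D, B, H, A]
After 6 (rotate_left(7, 9, k=1)): [E, J, G, F, C, I, D, H, A, B]
After 7 (swap(6, 5)): [E, J, G, F, C, D, I, H, A, B]
After 8 (reverse(3, 9)): [E, J, G, B, A, H, I, D, C, F]
After 9 (reverse(0, 8)): [C, D, I, H, A, B, G, J, E, F]
After 10 (swap(4, 5)): [C, D, I, H, B, A, G, J, E, F]
After 11 (rotate_left(7, 9, k=2)): [C, D, I, H, B, A, G, F, J, E]
After 12 (swap(4, 1)): [C, B, I, H, D, A, G, F, J, E]
After 13 (swap(9, 8)): [C, B, I, H, D, A, G, F, E, J]
After 14 (swap(0, 5)): [A, B, I, H, D, C, G, F, E, J]
After 15 (swap(3, 4)): [A, B, I, D, H, C, G, F, E, J]
After 16 (swap(8, 4)): [A, B, I, D, E, C, G, F, H, J]
After 17 (swap(2, 8)): [A, B, H, D, E, C, G, F, I, J]
After 18 (swap(5, 2)): [A, B, C, D, E, H, G, F, I, J]
After 19 (swap(5, 7)): [A, B, C, D, E, F, G, H, I, J]

Answer: yes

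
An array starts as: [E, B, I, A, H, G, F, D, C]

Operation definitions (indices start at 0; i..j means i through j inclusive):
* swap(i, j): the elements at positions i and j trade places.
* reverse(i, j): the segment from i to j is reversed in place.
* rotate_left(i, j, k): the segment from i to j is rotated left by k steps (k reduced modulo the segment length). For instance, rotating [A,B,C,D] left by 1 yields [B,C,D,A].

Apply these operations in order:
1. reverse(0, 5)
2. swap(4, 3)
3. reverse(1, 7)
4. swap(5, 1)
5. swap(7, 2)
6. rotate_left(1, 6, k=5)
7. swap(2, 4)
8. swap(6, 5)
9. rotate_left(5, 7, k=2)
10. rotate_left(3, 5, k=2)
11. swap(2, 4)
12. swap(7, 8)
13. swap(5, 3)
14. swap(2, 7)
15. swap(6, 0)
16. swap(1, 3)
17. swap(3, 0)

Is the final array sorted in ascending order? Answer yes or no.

Answer: yes

Derivation:
After 1 (reverse(0, 5)): [G, H, A, I, B, E, F, D, C]
After 2 (swap(4, 3)): [G, H, A, B, I, E, F, D, C]
After 3 (reverse(1, 7)): [G, D, F, E, I, B, A, H, C]
After 4 (swap(5, 1)): [G, B, F, E, I, D, A, H, C]
After 5 (swap(7, 2)): [G, B, H, E, I, D, A, F, C]
After 6 (rotate_left(1, 6, k=5)): [G, A, B, H, E, I, D, F, C]
After 7 (swap(2, 4)): [G, A, E, H, B, I, D, F, C]
After 8 (swap(6, 5)): [G, A, E, H, B, D, I, F, C]
After 9 (rotate_left(5, 7, k=2)): [G, A, E, H, B, F, D, I, C]
After 10 (rotate_left(3, 5, k=2)): [G, A, E, F, H, B, D, I, C]
After 11 (swap(2, 4)): [G, A, H, F, E, B, D, I, C]
After 12 (swap(7, 8)): [G, A, H, F, E, B, D, C, I]
After 13 (swap(5, 3)): [G, A, H, B, E, F, D, C, I]
After 14 (swap(2, 7)): [G, A, C, B, E, F, D, H, I]
After 15 (swap(6, 0)): [D, A, C, B, E, F, G, H, I]
After 16 (swap(1, 3)): [D, B, C, A, E, F, G, H, I]
After 17 (swap(3, 0)): [A, B, C, D, E, F, G, H, I]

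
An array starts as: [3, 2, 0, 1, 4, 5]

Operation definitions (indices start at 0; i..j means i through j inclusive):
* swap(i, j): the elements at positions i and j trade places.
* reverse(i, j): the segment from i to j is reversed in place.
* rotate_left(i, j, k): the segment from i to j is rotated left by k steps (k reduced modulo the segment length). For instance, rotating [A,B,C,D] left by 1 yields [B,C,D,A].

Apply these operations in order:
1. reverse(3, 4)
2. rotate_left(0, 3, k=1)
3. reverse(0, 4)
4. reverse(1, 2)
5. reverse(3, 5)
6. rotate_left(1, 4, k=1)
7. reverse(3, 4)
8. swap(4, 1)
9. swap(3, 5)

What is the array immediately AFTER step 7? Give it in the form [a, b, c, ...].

After 1 (reverse(3, 4)): [3, 2, 0, 4, 1, 5]
After 2 (rotate_left(0, 3, k=1)): [2, 0, 4, 3, 1, 5]
After 3 (reverse(0, 4)): [1, 3, 4, 0, 2, 5]
After 4 (reverse(1, 2)): [1, 4, 3, 0, 2, 5]
After 5 (reverse(3, 5)): [1, 4, 3, 5, 2, 0]
After 6 (rotate_left(1, 4, k=1)): [1, 3, 5, 2, 4, 0]
After 7 (reverse(3, 4)): [1, 3, 5, 4, 2, 0]

Answer: [1, 3, 5, 4, 2, 0]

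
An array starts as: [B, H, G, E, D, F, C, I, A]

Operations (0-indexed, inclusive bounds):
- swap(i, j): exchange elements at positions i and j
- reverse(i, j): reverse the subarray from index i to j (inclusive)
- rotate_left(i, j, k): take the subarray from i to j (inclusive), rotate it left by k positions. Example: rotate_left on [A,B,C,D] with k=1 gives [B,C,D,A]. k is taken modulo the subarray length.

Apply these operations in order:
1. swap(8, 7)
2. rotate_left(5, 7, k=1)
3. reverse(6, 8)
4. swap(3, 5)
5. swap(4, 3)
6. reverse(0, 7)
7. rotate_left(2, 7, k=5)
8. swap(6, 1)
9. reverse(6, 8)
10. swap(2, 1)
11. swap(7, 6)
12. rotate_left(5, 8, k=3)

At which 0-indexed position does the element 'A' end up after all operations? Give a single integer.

After 1 (swap(8, 7)): [B, H, G, E, D, F, C, A, I]
After 2 (rotate_left(5, 7, k=1)): [B, H, G, E, D, C, A, F, I]
After 3 (reverse(6, 8)): [B, H, G, E, D, C, I, F, A]
After 4 (swap(3, 5)): [B, H, G, C, D, E, I, F, A]
After 5 (swap(4, 3)): [B, H, G, D, C, E, I, F, A]
After 6 (reverse(0, 7)): [F, I, E, C, D, G, H, B, A]
After 7 (rotate_left(2, 7, k=5)): [F, I, B, E, C, D, G, H, A]
After 8 (swap(6, 1)): [F, G, B, E, C, D, I, H, A]
After 9 (reverse(6, 8)): [F, G, B, E, C, D, A, H, I]
After 10 (swap(2, 1)): [F, B, G, E, C, D, A, H, I]
After 11 (swap(7, 6)): [F, B, G, E, C, D, H, A, I]
After 12 (rotate_left(5, 8, k=3)): [F, B, G, E, C, I, D, H, A]

Answer: 8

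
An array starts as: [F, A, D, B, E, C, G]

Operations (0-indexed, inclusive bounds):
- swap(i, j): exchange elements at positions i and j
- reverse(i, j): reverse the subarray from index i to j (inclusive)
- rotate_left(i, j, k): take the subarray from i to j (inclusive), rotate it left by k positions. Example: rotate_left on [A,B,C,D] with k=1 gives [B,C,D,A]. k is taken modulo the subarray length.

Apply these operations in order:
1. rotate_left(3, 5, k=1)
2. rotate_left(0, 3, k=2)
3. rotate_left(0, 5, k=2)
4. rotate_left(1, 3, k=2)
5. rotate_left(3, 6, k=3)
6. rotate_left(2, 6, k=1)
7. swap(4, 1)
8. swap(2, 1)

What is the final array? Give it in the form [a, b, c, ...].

Answer: [F, G, D, C, B, E, A]

Derivation:
After 1 (rotate_left(3, 5, k=1)): [F, A, D, E, C, B, G]
After 2 (rotate_left(0, 3, k=2)): [D, E, F, A, C, B, G]
After 3 (rotate_left(0, 5, k=2)): [F, A, C, B, D, E, G]
After 4 (rotate_left(1, 3, k=2)): [F, B, A, C, D, E, G]
After 5 (rotate_left(3, 6, k=3)): [F, B, A, G, C, D, E]
After 6 (rotate_left(2, 6, k=1)): [F, B, G, C, D, E, A]
After 7 (swap(4, 1)): [F, D, G, C, B, E, A]
After 8 (swap(2, 1)): [F, G, D, C, B, E, A]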